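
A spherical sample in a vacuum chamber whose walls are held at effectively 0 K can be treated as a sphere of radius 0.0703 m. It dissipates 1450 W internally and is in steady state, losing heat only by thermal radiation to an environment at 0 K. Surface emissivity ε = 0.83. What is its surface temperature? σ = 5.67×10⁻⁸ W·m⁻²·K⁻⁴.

T ≈ 839 K

Steady state: internal power = radiated power, P = εσA T⁴.
Radiating area A = 4πr² = 0.06210 m².
T⁴ = P/(εσA) = 1450/(0.83·5.67×10⁻⁸·0.06210) = 4.961×10¹¹ K⁴.
T = (4.961×10¹¹)^(1/4).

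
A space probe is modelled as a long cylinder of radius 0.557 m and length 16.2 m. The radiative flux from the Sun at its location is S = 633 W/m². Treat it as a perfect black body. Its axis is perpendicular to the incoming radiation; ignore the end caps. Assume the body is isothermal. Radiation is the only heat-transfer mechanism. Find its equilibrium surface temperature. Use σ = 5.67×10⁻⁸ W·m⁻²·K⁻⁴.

At equilibrium, absorbed power = emitted power.
Absorbing cross-section = 2rL = 18.05 m²; emitting surface = 2πrL = 56.70 m² (ratio π).
S·A_cross = εσ·A_surf·T⁴  ⇒  T⁴ = S/(πσ).
T⁴ = 1.00·633/(π·5.67×10⁻⁸) = 3.554×10⁹ K⁴.
T = (3.554×10⁹)^(1/4).

T ≈ 244 K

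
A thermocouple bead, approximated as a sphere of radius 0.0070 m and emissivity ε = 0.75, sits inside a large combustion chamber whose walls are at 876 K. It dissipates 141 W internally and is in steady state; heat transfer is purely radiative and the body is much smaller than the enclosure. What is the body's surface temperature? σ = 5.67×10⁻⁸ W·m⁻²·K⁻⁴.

For a small grey body in a large enclosure, net radiated power = εσA(T⁴ − T_w⁴).
Steady state: P = εσA(T⁴ − T_w⁴) with A = 4πr² = 6.158×10⁻⁴ m².
T⁴ = P/(εσA) + T_w⁴ = 141/(0.75·5.67×10⁻⁸·6.158×10⁻⁴) + (876)⁴
    = 5.385×10¹² + 5.889×10¹¹ = 5.974×10¹² K⁴.

T ≈ 1560 K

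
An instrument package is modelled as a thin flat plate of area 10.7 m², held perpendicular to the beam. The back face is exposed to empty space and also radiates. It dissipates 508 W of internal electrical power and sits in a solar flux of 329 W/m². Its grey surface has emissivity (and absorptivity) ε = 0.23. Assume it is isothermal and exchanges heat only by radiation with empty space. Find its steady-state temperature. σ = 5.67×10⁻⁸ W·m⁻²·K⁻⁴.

T ≈ 262 K

At steady state, absorbed solar power + internal power = radiated power.
Absorbed: α·S·A_cross = 0.23·329·10.70 = 809.7 W (cross-section A).
Total input = 809.7 + 508 = 1318 W.
Radiated: εσ·A_surf·T⁴ with A_surf = 2A = 21.40 m².
T⁴ = 1318/(0.23·5.67×10⁻⁸·21.40) = 4.722×10⁹ K⁴.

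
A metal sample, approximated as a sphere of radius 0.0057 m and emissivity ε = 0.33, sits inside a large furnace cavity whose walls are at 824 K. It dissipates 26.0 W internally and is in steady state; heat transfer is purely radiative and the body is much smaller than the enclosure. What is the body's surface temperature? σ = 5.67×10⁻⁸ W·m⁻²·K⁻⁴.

T ≈ 1400 K

For a small grey body in a large enclosure, net radiated power = εσA(T⁴ − T_w⁴).
Steady state: P = εσA(T⁴ − T_w⁴) with A = 4πr² = 4.083×10⁻⁴ m².
T⁴ = P/(εσA) + T_w⁴ = 26.0/(0.33·5.67×10⁻⁸·4.083×10⁻⁴) + (824)⁴
    = 3.403×10¹² + 4.610×10¹¹ = 3.864×10¹² K⁴.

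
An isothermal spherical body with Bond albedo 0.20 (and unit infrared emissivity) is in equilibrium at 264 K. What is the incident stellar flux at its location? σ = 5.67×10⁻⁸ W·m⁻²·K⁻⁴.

(1−a)S·πr² = σ·4πr²·T⁴ ⇒ S = 4σT⁴/(1−a).
S = 4·5.67×10⁻⁸·4.858×10⁹/0.800.

S ≈ 1380 W/m²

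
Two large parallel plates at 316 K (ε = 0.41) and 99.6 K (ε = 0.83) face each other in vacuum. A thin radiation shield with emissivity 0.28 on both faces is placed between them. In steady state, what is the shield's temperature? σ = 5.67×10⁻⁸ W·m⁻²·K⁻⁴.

In steady state the net flux on the hot side equals that on the cold side.
σ(T₁⁴−T_s⁴)/D₁ = σ(T_s⁴−T₂⁴)/D₂, with D₁ = 1/ε₁+1/ε_s−1 = 5.010, D₂ = 1/ε_s+1/ε₂−1 = 3.776.
Solve for T_s⁴: T_s⁴ = (D₂·T₁⁴ + D₁·T₂⁴)/(D₁+D₂) = 4.341×10⁹ K⁴.

T_s ≈ 257 K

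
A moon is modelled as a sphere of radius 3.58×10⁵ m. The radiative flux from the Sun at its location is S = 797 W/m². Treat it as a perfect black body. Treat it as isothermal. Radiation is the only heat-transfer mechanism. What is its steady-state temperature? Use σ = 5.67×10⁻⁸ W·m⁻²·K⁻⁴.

At equilibrium, absorbed power = emitted power.
Absorbing cross-section = πr² = 4.026×10¹¹ m²; emitting surface = 4πr² = 1.611×10¹² m² (ratio 4).
S·A_cross = εσ·A_surf·T⁴  ⇒  T⁴ = S/(4σ).
T⁴ = 1.00·797/(4·5.67×10⁻⁸) = 3.514×10⁹ K⁴.
T = (3.514×10⁹)^(1/4).

T ≈ 243 K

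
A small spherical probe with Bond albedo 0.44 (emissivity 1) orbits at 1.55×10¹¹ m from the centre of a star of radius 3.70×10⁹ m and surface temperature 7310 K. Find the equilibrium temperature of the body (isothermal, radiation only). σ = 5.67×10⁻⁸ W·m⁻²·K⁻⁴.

The star's surface emits σT_*⁴; at distance d the flux is S = σT_*⁴(R_*/d)².
S = 5.67×10⁻⁸·(7310)⁴·(3.70×10⁹/1.55×10¹¹)² = 92260 W/m².
For an isothermal sphere T⁴ = (1−a)S/(4σ) = 2.278×10¹¹ K⁴.

T ≈ 691 K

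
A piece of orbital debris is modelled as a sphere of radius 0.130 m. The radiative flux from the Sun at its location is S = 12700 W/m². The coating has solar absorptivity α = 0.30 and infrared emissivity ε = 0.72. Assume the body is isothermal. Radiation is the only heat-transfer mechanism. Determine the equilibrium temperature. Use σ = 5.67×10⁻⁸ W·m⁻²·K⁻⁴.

T ≈ 391 K

At equilibrium, absorbed power = emitted power.
Absorbing cross-section = πr² = 0.05309 m²; emitting surface = 4πr² = 0.2124 m² (ratio 4).
αS·A_cross = εσ·A_surf·T⁴  ⇒  T⁴ = αS/(ε·4σ).
T⁴ = 0.300·12700/(0.72·4·5.67×10⁻⁸) = 2.333×10¹⁰ K⁴.
T = (2.333×10¹⁰)^(1/4).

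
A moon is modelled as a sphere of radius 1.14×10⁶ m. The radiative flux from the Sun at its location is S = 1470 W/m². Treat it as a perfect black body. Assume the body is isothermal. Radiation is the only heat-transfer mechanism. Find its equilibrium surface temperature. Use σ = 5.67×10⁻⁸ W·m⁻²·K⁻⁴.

At equilibrium, absorbed power = emitted power.
Absorbing cross-section = πr² = 4.083×10¹² m²; emitting surface = 4πr² = 1.633×10¹³ m² (ratio 4).
S·A_cross = εσ·A_surf·T⁴  ⇒  T⁴ = S/(4σ).
T⁴ = 1.00·1470/(4·5.67×10⁻⁸) = 6.481×10⁹ K⁴.
T = (6.481×10⁹)^(1/4).

T ≈ 284 K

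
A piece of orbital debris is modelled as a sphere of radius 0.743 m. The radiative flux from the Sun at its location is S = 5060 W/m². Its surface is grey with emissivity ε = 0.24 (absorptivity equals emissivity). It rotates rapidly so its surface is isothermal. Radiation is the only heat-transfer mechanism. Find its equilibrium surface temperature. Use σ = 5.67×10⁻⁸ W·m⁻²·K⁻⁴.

At equilibrium, absorbed power = emitted power.
Absorbing cross-section = πr² = 1.734 m²; emitting surface = 4πr² = 6.937 m² (ratio 4).
εS·A_cross = εσ·A_surf·T⁴  ⇒  T⁴ = S/(4σ)   (ε cancels).
T⁴ = 5060/(4·5.67×10⁻⁸) = 2.231×10¹⁰ K⁴.
T = (2.231×10¹⁰)^(1/4).

T ≈ 386 K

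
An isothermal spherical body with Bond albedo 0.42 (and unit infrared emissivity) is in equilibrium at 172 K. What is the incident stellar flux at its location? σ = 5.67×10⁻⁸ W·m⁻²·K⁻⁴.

(1−a)S·πr² = σ·4πr²·T⁴ ⇒ S = 4σT⁴/(1−a).
S = 4·5.67×10⁻⁸·8.752×10⁸/0.580.

S ≈ 342 W/m²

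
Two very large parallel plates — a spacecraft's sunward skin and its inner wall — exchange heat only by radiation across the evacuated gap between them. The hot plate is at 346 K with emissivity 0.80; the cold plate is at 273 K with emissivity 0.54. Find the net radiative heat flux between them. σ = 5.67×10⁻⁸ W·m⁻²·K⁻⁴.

For two infinite grey parallel plates, q = σ(T₁⁴ − T₂⁴)/(1/ε₁ + 1/ε₂ − 1).
T₁⁴ − T₂⁴ = 1.433×10¹⁰ − 5.555×10⁹ = 8.777×10⁹ K⁴.
1/ε₁ + 1/ε₂ − 1 = 1.250 + 1.852 − 1 = 2.102.
q = 5.67×10⁻⁸ × 8.777×10⁹ / 2.102.

q ≈ 237 W/m²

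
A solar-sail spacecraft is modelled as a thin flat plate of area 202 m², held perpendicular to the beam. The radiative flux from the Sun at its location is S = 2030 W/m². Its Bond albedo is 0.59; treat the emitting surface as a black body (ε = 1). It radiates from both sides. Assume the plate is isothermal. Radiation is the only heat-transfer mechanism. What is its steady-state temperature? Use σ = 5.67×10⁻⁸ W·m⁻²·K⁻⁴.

T ≈ 293 K

At equilibrium, absorbed power = emitted power.
Absorbing cross-section = A = 202.0 m²; emitting surface = 2A = 404.0 m² (ratio 2).
(1−a)S·A_cross = εσ·A_surf·T⁴  ⇒  T⁴ = (1−a)S/(2σ).
T⁴ = 0.410·2030/(2·5.67×10⁻⁸) = 7.340×10⁹ K⁴.
T = (7.340×10⁹)^(1/4).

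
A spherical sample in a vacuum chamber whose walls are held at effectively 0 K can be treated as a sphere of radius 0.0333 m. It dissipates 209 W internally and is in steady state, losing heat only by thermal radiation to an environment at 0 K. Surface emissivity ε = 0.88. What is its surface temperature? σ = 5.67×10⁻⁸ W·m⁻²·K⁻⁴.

Steady state: internal power = radiated power, P = εσA T⁴.
Radiating area A = 4πr² = 0.01393 m².
T⁴ = P/(εσA) = 209/(0.88·5.67×10⁻⁸·0.01393) = 3.006×10¹¹ K⁴.
T = (3.006×10¹¹)^(1/4).

T ≈ 740 K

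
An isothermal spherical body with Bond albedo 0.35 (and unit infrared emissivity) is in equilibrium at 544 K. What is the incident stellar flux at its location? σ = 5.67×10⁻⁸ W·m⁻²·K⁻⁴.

(1−a)S·πr² = σ·4πr²·T⁴ ⇒ S = 4σT⁴/(1−a).
S = 4·5.67×10⁻⁸·8.758×10¹⁰/0.650.

S ≈ 30600 W/m²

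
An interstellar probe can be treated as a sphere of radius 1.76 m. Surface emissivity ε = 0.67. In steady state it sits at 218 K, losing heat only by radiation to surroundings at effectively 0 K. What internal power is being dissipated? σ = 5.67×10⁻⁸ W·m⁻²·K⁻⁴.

Steady state: P = εσA T⁴.
A = 4πr² = 38.93 m²; T⁴ = (218)⁴ = 2.259×10⁹ K⁴.
P = 0.67 × 5.67×10⁻⁸ × 38.93 × 2.259×10⁹.

P ≈ 3340 W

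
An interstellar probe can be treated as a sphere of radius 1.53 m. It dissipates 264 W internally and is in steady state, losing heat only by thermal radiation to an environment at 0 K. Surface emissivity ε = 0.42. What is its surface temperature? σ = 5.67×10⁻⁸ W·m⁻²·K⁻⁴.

T ≈ 139 K

Steady state: internal power = radiated power, P = εσA T⁴.
Radiating area A = 4πr² = 29.42 m².
T⁴ = P/(εσA) = 264/(0.42·5.67×10⁻⁸·29.42) = 3.769×10⁸ K⁴.
T = (3.769×10⁸)^(1/4).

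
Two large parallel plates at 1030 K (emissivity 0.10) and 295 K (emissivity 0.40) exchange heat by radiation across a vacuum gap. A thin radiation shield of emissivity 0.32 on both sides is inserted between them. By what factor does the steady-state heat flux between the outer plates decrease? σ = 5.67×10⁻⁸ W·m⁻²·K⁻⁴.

factor ≈ 1.46

Without shield: q₀ = σΔ(T⁴)/(1/ε₁+1/ε₂−1) with denominator 11.50.
With shield the two gaps are in series; the resistances add: (1/ε₁+1/ε_s−1)+(1/ε_s+1/ε₂−1) = 12.12+4.625 = 16.75.
Heat-flux ratio q₀/q = 16.75/11.50.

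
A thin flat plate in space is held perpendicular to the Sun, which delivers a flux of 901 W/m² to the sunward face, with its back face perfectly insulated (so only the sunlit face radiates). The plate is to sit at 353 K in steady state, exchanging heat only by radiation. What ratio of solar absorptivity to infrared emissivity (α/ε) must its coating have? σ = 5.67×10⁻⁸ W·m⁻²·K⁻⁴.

Balance: αS·A = εσ·1A·T⁴ ⇒ α/ε = σT⁴/S.
α/ε = 5.67×10⁻⁸·(353)⁴/901 = 5.67×10⁻⁸·1.553×10¹⁰/901.

α/ε ≈ 0.977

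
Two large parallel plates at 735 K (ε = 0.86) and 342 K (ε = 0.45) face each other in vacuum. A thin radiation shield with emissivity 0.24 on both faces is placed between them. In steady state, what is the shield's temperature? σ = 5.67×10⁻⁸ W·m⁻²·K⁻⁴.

T_s ≈ 640 K

In steady state the net flux on the hot side equals that on the cold side.
σ(T₁⁴−T_s⁴)/D₁ = σ(T_s⁴−T₂⁴)/D₂, with D₁ = 1/ε₁+1/ε_s−1 = 4.329, D₂ = 1/ε_s+1/ε₂−1 = 5.389.
Solve for T_s⁴: T_s⁴ = (D₂·T₁⁴ + D₁·T₂⁴)/(D₁+D₂) = 1.679×10¹¹ K⁴.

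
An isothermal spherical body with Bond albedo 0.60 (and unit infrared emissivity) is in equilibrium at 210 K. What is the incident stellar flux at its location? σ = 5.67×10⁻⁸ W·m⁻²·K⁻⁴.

(1−a)S·πr² = σ·4πr²·T⁴ ⇒ S = 4σT⁴/(1−a).
S = 4·5.67×10⁻⁸·1.945×10⁹/0.400.

S ≈ 1100 W/m²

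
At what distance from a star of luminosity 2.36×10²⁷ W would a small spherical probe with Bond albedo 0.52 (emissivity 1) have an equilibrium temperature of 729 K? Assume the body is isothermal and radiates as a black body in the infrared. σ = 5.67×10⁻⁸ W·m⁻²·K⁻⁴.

d ≈ 3.75×10¹⁰ m

For an isothermal black-emitting sphere, (1−a)S·πr² = σ·4πr²·T⁴ ⇒ S = 4σT⁴/(1−a).
S = 4·5.67×10⁻⁸·(729)⁴/0.480 = 1.334×10⁵ W/m².
Flux falls as S = L/(4πd²), so d = √(L/(4πS)) = √(2.36×10²⁷/(4π·1.334×10⁵)).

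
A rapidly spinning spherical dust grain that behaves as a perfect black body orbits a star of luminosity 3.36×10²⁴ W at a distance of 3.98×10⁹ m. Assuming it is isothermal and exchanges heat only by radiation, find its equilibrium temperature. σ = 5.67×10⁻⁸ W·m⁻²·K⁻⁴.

T ≈ 522 K

First find the stellar flux at distance d: S = L/(4πd²) = 3.36×10²⁴/(4π·(3.98×10⁹)²) = 16880 W/m².
For an isothermal sphere, absorbed (1−a)S·πr² = emitted σ·4πr²·T⁴, so T⁴ = (1−a)S/(4σ).
T⁴ = 1.00·16880/(4·5.67×10⁻⁸) = 7.443×10¹⁰ K⁴.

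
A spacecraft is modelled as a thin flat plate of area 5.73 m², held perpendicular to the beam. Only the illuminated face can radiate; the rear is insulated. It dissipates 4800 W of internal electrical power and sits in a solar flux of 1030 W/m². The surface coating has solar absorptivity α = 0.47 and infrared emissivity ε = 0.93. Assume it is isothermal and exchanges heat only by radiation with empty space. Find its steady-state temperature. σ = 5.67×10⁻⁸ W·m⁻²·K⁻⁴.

At steady state, absorbed solar power + internal power = radiated power.
Absorbed: α·S·A_cross = 0.47·1030·5.730 = 2774 W (cross-section A).
Total input = 2774 + 4800 = 7574 W.
Radiated: εσ·A_surf·T⁴ with A_surf = A = 5.730 m².
T⁴ = 7574/(0.93·5.67×10⁻⁸·5.730) = 2.507×10¹⁰ K⁴.

T ≈ 398 K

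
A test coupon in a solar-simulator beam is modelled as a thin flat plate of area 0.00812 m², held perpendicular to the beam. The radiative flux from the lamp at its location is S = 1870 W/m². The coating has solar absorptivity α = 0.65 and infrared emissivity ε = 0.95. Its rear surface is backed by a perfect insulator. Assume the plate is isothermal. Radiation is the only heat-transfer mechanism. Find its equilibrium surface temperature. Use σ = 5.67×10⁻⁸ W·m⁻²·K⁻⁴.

At equilibrium, absorbed power = emitted power.
Absorbing cross-section = A = 0.008120 m²; emitting surface = A = 0.008120 m² (ratio 1).
αS·A_cross = εσ·A_surf·T⁴  ⇒  T⁴ = αS/(ε·1σ).
T⁴ = 0.650·1870/(0.95·1·5.67×10⁻⁸) = 2.257×10¹⁰ K⁴.
T = (2.257×10¹⁰)^(1/4).

T ≈ 388 K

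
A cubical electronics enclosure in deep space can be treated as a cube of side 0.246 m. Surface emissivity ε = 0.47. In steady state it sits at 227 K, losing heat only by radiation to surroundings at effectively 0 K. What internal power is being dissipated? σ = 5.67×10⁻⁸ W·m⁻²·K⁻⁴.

Steady state: P = εσA T⁴.
A = 6L² = 0.3631 m²; T⁴ = (227)⁴ = 2.655×10⁹ K⁴.
P = 0.47 × 5.67×10⁻⁸ × 0.3631 × 2.655×10⁹.

P ≈ 25.7 W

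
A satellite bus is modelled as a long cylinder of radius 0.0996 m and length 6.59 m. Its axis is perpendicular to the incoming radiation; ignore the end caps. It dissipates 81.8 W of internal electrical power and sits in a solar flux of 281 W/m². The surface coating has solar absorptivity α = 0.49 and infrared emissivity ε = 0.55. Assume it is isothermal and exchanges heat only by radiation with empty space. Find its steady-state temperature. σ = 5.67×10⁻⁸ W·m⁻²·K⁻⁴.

T ≈ 213 K

At steady state, absorbed solar power + internal power = radiated power.
Absorbed: α·S·A_cross = 0.49·281·1.313 = 180.7 W (cross-section 2rL).
Total input = 180.7 + 81.8 = 262.5 W.
Radiated: εσ·A_surf·T⁴ with A_surf = 2πrL = 4.124 m².
T⁴ = 262.5/(0.55·5.67×10⁻⁸·4.124) = 2.041×10⁹ K⁴.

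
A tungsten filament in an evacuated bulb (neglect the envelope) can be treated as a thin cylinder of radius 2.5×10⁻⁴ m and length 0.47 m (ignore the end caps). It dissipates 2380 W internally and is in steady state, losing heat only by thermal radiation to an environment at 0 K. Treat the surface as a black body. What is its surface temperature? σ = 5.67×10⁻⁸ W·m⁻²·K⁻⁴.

T ≈ 2750 K

Steady state: internal power = radiated power, P = εσA T⁴.
Radiating area A = 2πrL = 7.383×10⁻⁴ m².
T⁴ = P/(εσA) = 2380/(1.0·5.67×10⁻⁸·7.383×10⁻⁴) = 5.686×10¹³ K⁴.
T = (5.686×10¹³)^(1/4).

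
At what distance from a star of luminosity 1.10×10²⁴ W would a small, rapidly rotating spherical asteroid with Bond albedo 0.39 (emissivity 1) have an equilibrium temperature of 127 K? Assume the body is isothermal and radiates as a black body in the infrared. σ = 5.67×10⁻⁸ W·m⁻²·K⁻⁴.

d ≈ 3.01×10¹⁰ m

For an isothermal black-emitting sphere, (1−a)S·πr² = σ·4πr²·T⁴ ⇒ S = 4σT⁴/(1−a).
S = 4·5.67×10⁻⁸·(127)⁴/0.610 = 96.72 W/m².
Flux falls as S = L/(4πd²), so d = √(L/(4πS)) = √(1.10×10²⁴/(4π·96.72)).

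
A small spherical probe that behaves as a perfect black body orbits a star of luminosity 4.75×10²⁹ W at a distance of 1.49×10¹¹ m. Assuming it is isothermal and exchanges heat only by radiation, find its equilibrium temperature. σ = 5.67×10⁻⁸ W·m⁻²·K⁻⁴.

First find the stellar flux at distance d: S = L/(4πd²) = 4.75×10²⁹/(4π·(1.49×10¹¹)²) = 1.703×10⁶ W/m².
For an isothermal sphere, absorbed (1−a)S·πr² = emitted σ·4πr²·T⁴, so T⁴ = (1−a)S/(4σ).
T⁴ = 1.00·1.703×10⁶/(4·5.67×10⁻⁸) = 7.507×10¹² K⁴.

T ≈ 1660 K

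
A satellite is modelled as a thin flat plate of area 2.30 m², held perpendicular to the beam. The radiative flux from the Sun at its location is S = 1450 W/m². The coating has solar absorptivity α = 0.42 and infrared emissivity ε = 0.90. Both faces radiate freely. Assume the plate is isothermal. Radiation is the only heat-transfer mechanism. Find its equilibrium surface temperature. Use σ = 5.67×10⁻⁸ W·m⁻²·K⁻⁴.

T ≈ 278 K

At equilibrium, absorbed power = emitted power.
Absorbing cross-section = A = 2.300 m²; emitting surface = 2A = 4.600 m² (ratio 2).
αS·A_cross = εσ·A_surf·T⁴  ⇒  T⁴ = αS/(ε·2σ).
T⁴ = 0.420·1450/(0.90·2·5.67×10⁻⁸) = 5.967×10⁹ K⁴.
T = (5.967×10⁹)^(1/4).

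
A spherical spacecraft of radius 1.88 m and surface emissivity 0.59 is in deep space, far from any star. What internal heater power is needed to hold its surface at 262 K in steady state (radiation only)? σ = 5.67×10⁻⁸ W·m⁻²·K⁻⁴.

P = εσ·4πr²·T⁴.
4πr² = 44.41 m²; T⁴ = 4.712×10⁹ K⁴.
P = 0.59·5.67×10⁻⁸·44.41·4.712×10⁹.

P ≈ 7000 W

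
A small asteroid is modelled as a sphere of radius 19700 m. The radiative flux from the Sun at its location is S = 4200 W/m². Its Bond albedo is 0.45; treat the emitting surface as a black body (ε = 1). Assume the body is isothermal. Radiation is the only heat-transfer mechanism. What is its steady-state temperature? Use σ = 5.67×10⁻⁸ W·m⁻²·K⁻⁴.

T ≈ 318 K

At equilibrium, absorbed power = emitted power.
Absorbing cross-section = πr² = 1.219×10⁹ m²; emitting surface = 4πr² = 4.877×10⁹ m² (ratio 4).
(1−a)S·A_cross = εσ·A_surf·T⁴  ⇒  T⁴ = (1−a)S/(4σ).
T⁴ = 0.550·4200/(4·5.67×10⁻⁸) = 1.019×10¹⁰ K⁴.
T = (1.019×10¹⁰)^(1/4).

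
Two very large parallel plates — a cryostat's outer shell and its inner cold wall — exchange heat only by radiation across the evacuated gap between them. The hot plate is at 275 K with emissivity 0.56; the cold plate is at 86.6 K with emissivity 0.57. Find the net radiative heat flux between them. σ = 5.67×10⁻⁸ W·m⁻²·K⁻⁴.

For two infinite grey parallel plates, q = σ(T₁⁴ − T₂⁴)/(1/ε₁ + 1/ε₂ − 1).
T₁⁴ − T₂⁴ = 5.719×10⁹ − 5.624×10⁷ = 5.663×10⁹ K⁴.
1/ε₁ + 1/ε₂ − 1 = 1.786 + 1.754 − 1 = 2.540.
q = 5.67×10⁻⁸ × 5.663×10⁹ / 2.540.

q ≈ 126 W/m²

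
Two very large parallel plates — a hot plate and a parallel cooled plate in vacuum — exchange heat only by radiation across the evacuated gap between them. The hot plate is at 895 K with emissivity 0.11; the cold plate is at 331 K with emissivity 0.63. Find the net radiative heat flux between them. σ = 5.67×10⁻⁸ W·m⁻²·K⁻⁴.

For two infinite grey parallel plates, q = σ(T₁⁴ − T₂⁴)/(1/ε₁ + 1/ε₂ − 1).
T₁⁴ − T₂⁴ = 6.416×10¹¹ − 1.200×10¹⁰ = 6.296×10¹¹ K⁴.
1/ε₁ + 1/ε₂ − 1 = 9.091 + 1.587 − 1 = 9.678.
q = 5.67×10⁻⁸ × 6.296×10¹¹ / 9.678.

q ≈ 3690 W/m²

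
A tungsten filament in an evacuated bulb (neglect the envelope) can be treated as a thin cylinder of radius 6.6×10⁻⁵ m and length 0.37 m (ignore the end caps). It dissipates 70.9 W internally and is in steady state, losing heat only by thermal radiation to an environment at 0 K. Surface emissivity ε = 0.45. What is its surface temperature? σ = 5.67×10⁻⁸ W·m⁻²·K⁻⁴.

T ≈ 2060 K

Steady state: internal power = radiated power, P = εσA T⁴.
Radiating area A = 2πrL = 1.534×10⁻⁴ m².
T⁴ = P/(εσA) = 70.9/(0.45·5.67×10⁻⁸·1.534×10⁻⁴) = 1.811×10¹³ K⁴.
T = (1.811×10¹³)^(1/4).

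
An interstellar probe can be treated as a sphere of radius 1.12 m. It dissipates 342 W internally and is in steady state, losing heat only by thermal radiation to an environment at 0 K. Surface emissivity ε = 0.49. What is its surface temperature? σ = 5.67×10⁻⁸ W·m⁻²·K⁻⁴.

T ≈ 167 K

Steady state: internal power = radiated power, P = εσA T⁴.
Radiating area A = 4πr² = 15.76 m².
T⁴ = P/(εσA) = 342/(0.49·5.67×10⁻⁸·15.76) = 7.809×10⁸ K⁴.
T = (7.809×10⁸)^(1/4).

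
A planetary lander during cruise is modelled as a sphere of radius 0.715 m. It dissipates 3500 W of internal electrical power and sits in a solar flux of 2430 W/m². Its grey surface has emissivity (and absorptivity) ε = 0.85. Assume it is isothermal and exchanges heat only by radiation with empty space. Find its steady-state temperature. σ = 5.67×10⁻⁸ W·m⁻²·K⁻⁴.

T ≈ 385 K

At steady state, absorbed solar power + internal power = radiated power.
Absorbed: α·S·A_cross = 0.85·2430·1.606 = 3317 W (cross-section πr²).
Total input = 3317 + 3500 = 6817 W.
Radiated: εσ·A_surf·T⁴ with A_surf = 4πr² = 6.424 m².
T⁴ = 6817/(0.85·5.67×10⁻⁸·6.424) = 2.202×10¹⁰ K⁴.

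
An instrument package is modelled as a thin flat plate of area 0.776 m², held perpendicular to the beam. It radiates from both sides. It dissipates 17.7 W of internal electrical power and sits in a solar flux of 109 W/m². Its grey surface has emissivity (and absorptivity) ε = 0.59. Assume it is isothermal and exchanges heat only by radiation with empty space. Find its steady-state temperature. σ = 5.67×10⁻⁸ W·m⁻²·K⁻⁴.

T ≈ 190 K

At steady state, absorbed solar power + internal power = radiated power.
Absorbed: α·S·A_cross = 0.59·109·0.7760 = 49.90 W (cross-section A).
Total input = 49.90 + 17.7 = 67.60 W.
Radiated: εσ·A_surf·T⁴ with A_surf = 2A = 1.552 m².
T⁴ = 67.60/(0.59·5.67×10⁻⁸·1.552) = 1.302×10⁹ K⁴.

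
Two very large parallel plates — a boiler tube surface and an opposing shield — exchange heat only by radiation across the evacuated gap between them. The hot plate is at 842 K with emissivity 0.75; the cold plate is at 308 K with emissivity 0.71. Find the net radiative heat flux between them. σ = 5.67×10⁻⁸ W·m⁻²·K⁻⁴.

For two infinite grey parallel plates, q = σ(T₁⁴ − T₂⁴)/(1/ε₁ + 1/ε₂ − 1).
T₁⁴ − T₂⁴ = 5.026×10¹¹ − 8.999×10⁹ = 4.936×10¹¹ K⁴.
1/ε₁ + 1/ε₂ − 1 = 1.333 + 1.408 − 1 = 1.742.
q = 5.67×10⁻⁸ × 4.936×10¹¹ / 1.742.

q ≈ 16100 W/m²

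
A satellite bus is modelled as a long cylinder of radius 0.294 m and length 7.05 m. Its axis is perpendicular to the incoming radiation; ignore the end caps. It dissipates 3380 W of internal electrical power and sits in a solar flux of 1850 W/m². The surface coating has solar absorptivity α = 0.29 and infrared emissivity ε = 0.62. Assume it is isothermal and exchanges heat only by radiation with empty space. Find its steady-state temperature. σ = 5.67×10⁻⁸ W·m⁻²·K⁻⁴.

T ≈ 333 K

At steady state, absorbed solar power + internal power = radiated power.
Absorbed: α·S·A_cross = 0.29·1850·4.145 = 2224 W (cross-section 2rL).
Total input = 2224 + 3380 = 5604 W.
Radiated: εσ·A_surf·T⁴ with A_surf = 2πrL = 13.02 m².
T⁴ = 5604/(0.62·5.67×10⁻⁸·13.02) = 1.224×10¹⁰ K⁴.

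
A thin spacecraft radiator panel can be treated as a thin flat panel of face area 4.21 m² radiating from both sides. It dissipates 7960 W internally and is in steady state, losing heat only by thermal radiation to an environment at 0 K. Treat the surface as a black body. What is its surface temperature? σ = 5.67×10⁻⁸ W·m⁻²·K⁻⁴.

Steady state: internal power = radiated power, P = εσA T⁴.
Radiating area A = 2·4.21 = 8.420 m².
T⁴ = P/(εσA) = 7960/(1.0·5.67×10⁻⁸·8.420) = 1.667×10¹⁰ K⁴.
T = (1.667×10¹⁰)^(1/4).

T ≈ 359 K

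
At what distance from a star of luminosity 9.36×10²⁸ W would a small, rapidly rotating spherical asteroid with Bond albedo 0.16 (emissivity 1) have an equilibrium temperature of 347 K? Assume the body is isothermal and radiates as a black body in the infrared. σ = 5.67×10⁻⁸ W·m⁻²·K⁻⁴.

For an isothermal black-emitting sphere, (1−a)S·πr² = σ·4πr²·T⁴ ⇒ S = 4σT⁴/(1−a).
S = 4·5.67×10⁻⁸·(347)⁴/0.840 = 3915 W/m².
Flux falls as S = L/(4πd²), so d = √(L/(4πS)) = √(9.36×10²⁸/(4π·3915)).

d ≈ 1.38×10¹² m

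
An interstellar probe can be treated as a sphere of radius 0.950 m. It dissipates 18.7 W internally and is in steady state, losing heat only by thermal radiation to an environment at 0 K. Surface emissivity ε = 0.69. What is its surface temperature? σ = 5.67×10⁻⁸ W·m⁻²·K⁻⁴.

T ≈ 80.6 K

Steady state: internal power = radiated power, P = εσA T⁴.
Radiating area A = 4πr² = 11.34 m².
T⁴ = P/(εσA) = 18.7/(0.69·5.67×10⁻⁸·11.34) = 4.215×10⁷ K⁴.
T = (4.215×10⁷)^(1/4).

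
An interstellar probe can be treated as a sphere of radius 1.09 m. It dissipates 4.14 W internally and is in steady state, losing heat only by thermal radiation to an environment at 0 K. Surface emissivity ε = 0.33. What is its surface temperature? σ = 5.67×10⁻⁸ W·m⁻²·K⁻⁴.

Steady state: internal power = radiated power, P = εσA T⁴.
Radiating area A = 4πr² = 14.93 m².
T⁴ = P/(εσA) = 4.14/(0.33·5.67×10⁻⁸·14.93) = 1.482×10⁷ K⁴.
T = (1.482×10⁷)^(1/4).

T ≈ 62.0 K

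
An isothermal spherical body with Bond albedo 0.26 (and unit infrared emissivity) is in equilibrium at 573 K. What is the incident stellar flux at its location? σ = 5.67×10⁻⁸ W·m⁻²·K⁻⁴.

(1−a)S·πr² = σ·4πr²·T⁴ ⇒ S = 4σT⁴/(1−a).
S = 4·5.67×10⁻⁸·1.078×10¹¹/0.740.

S ≈ 33000 W/m²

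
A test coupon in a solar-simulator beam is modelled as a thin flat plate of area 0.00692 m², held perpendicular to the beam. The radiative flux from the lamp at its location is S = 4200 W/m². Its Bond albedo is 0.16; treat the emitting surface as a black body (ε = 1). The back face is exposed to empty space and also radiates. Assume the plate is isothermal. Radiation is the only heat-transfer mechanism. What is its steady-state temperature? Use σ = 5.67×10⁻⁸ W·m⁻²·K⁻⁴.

T ≈ 420 K

At equilibrium, absorbed power = emitted power.
Absorbing cross-section = A = 0.006920 m²; emitting surface = 2A = 0.01384 m² (ratio 2).
(1−a)S·A_cross = εσ·A_surf·T⁴  ⇒  T⁴ = (1−a)S/(2σ).
T⁴ = 0.840·4200/(2·5.67×10⁻⁸) = 3.111×10¹⁰ K⁴.
T = (3.111×10¹⁰)^(1/4).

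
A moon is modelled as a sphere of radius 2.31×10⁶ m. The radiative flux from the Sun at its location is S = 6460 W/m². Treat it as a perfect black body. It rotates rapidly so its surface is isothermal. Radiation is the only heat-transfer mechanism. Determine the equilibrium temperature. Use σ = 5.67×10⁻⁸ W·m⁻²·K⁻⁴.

At equilibrium, absorbed power = emitted power.
Absorbing cross-section = πr² = 1.676×10¹³ m²; emitting surface = 4πr² = 6.706×10¹³ m² (ratio 4).
S·A_cross = εσ·A_surf·T⁴  ⇒  T⁴ = S/(4σ).
T⁴ = 1.00·6460/(4·5.67×10⁻⁸) = 2.848×10¹⁰ K⁴.
T = (2.848×10¹⁰)^(1/4).

T ≈ 411 K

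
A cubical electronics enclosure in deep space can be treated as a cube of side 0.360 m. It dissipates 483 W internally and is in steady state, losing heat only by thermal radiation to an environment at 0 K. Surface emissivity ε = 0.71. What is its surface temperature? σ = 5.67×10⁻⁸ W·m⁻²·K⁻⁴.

Steady state: internal power = radiated power, P = εσA T⁴.
Radiating area A = 6L² = 0.7776 m².
T⁴ = P/(εσA) = 483/(0.71·5.67×10⁻⁸·0.7776) = 1.543×10¹⁰ K⁴.
T = (1.543×10¹⁰)^(1/4).

T ≈ 352 K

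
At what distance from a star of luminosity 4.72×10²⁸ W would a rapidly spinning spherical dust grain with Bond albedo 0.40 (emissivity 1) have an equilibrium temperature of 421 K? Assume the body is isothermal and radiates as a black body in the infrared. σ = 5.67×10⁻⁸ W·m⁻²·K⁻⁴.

For an isothermal black-emitting sphere, (1−a)S·πr² = σ·4πr²·T⁴ ⇒ S = 4σT⁴/(1−a).
S = 4·5.67×10⁻⁸·(421)⁴/0.600 = 11870 W/m².
Flux falls as S = L/(4πd²), so d = √(L/(4πS)) = √(4.72×10²⁸/(4π·11870)).

d ≈ 5.62×10¹¹ m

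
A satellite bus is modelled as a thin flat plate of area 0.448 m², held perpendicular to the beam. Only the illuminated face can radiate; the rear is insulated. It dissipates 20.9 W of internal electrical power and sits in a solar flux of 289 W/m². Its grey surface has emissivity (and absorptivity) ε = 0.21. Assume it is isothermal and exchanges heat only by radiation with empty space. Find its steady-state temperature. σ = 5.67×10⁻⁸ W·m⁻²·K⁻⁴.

T ≈ 308 K

At steady state, absorbed solar power + internal power = radiated power.
Absorbed: α·S·A_cross = 0.21·289·0.4480 = 27.19 W (cross-section A).
Total input = 27.19 + 20.9 = 48.09 W.
Radiated: εσ·A_surf·T⁴ with A_surf = A = 0.4480 m².
T⁴ = 48.09/(0.21·5.67×10⁻⁸·0.4480) = 9.015×10⁹ K⁴.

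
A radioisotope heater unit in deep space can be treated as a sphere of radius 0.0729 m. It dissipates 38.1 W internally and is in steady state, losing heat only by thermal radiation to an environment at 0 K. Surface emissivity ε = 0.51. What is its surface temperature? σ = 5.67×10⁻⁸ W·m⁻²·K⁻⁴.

Steady state: internal power = radiated power, P = εσA T⁴.
Radiating area A = 4πr² = 0.06678 m².
T⁴ = P/(εσA) = 38.1/(0.51·5.67×10⁻⁸·0.06678) = 1.973×10¹⁰ K⁴.
T = (1.973×10¹⁰)^(1/4).

T ≈ 375 K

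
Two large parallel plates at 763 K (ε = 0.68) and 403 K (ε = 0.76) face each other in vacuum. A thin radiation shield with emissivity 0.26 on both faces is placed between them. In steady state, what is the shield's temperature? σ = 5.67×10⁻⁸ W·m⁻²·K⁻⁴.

In steady state the net flux on the hot side equals that on the cold side.
σ(T₁⁴−T_s⁴)/D₁ = σ(T_s⁴−T₂⁴)/D₂, with D₁ = 1/ε₁+1/ε_s−1 = 4.317, D₂ = 1/ε_s+1/ε₂−1 = 4.162.
Solve for T_s⁴: T_s⁴ = (D₂·T₁⁴ + D₁·T₂⁴)/(D₁+D₂) = 1.798×10¹¹ K⁴.

T_s ≈ 651 K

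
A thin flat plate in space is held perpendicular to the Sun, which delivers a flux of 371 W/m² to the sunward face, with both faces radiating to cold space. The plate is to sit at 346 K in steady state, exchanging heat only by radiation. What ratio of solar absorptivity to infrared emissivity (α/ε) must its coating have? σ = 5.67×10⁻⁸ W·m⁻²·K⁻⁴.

Balance: αS·A = εσ·2A·T⁴ ⇒ α/ε = 2σT⁴/S.
α/ε = 2·5.67×10⁻⁸·(346)⁴/371 = 2·5.67×10⁻⁸·1.433×10¹⁰/371.

α/ε ≈ 4.38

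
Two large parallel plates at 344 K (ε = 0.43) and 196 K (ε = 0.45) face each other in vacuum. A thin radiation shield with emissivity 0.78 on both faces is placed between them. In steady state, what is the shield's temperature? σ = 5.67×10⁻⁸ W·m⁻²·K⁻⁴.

T_s ≈ 295 K

In steady state the net flux on the hot side equals that on the cold side.
σ(T₁⁴−T_s⁴)/D₁ = σ(T_s⁴−T₂⁴)/D₂, with D₁ = 1/ε₁+1/ε_s−1 = 2.608, D₂ = 1/ε_s+1/ε₂−1 = 2.504.
Solve for T_s⁴: T_s⁴ = (D₂·T₁⁴ + D₁·T₂⁴)/(D₁+D₂) = 7.613×10⁹ K⁴.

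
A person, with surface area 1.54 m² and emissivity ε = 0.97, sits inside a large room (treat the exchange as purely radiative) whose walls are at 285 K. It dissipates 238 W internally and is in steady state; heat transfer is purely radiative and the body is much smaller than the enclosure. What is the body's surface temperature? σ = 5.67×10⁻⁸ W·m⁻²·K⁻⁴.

T ≈ 311 K

For a small grey body in a large enclosure, net radiated power = εσA(T⁴ − T_w⁴).
Steady state: P = εσA(T⁴ − T_w⁴) with A = 1.54 m².
T⁴ = P/(εσA) + T_w⁴ = 238/(0.97·5.67×10⁻⁸·1.540) + (285)⁴
    = 2.810×10⁹ + 6.598×10⁹ = 9.407×10⁹ K⁴.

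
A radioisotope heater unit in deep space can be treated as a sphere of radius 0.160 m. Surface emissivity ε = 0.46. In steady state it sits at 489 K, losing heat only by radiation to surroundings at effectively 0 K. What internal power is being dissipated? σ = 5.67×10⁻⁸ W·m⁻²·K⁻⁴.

P ≈ 480 W

Steady state: P = εσA T⁴.
A = 4πr² = 0.3217 m²; T⁴ = (489)⁴ = 5.718×10¹⁰ K⁴.
P = 0.46 × 5.67×10⁻⁸ × 0.3217 × 5.718×10¹⁰.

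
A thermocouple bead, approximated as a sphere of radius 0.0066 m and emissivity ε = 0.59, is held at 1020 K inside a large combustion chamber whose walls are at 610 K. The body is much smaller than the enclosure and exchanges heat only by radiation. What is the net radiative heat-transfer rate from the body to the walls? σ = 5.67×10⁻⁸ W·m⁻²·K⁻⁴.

For a small grey body in a large enclosure: P_net = εσA(T_body⁴ − T_wall⁴).
A = 4πr² = 5.474×10⁻⁴ m²; T_body⁴ − T_wall⁴ = 1.082×10¹² − 1.385×10¹¹ = 9.440×10¹¹ K⁴.
|P_net| = 0.59·5.67×10⁻⁸·5.474×10⁻⁴·9.440×10¹¹.

P_net ≈ 17.3 W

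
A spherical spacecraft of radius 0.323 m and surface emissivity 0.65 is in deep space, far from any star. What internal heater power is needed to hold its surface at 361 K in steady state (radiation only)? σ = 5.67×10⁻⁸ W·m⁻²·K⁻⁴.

P ≈ 821 W

P = εσ·4πr²·T⁴.
4πr² = 1.311 m²; T⁴ = 1.698×10¹⁰ K⁴.
P = 0.65·5.67×10⁻⁸·1.311·1.698×10¹⁰.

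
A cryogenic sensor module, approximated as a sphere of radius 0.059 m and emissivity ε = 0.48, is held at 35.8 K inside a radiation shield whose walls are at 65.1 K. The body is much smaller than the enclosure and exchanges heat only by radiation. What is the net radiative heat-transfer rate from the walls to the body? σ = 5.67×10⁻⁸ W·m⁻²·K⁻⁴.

For a small grey body in a large enclosure: P_net = εσA(T_body⁴ − T_wall⁴).
A = 4πr² = 0.04374 m²; T_body⁴ − T_wall⁴ = 1.643×10⁶ − 1.796×10⁷ = -1.632×10⁷ K⁴.
|P_net| = 0.48·5.67×10⁻⁸·0.04374·1.632×10⁷.

P_net ≈ 0.0194 W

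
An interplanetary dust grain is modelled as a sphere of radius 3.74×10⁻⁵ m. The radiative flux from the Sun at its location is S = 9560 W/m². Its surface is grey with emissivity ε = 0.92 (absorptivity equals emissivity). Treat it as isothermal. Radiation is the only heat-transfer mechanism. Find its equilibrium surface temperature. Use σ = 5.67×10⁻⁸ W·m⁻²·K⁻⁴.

T ≈ 453 K

At equilibrium, absorbed power = emitted power.
Absorbing cross-section = πr² = 4.394×10⁻⁹ m²; emitting surface = 4πr² = 1.758×10⁻⁸ m² (ratio 4).
εS·A_cross = εσ·A_surf·T⁴  ⇒  T⁴ = S/(4σ)   (ε cancels).
T⁴ = 9560/(4·5.67×10⁻⁸) = 4.215×10¹⁰ K⁴.
T = (4.215×10¹⁰)^(1/4).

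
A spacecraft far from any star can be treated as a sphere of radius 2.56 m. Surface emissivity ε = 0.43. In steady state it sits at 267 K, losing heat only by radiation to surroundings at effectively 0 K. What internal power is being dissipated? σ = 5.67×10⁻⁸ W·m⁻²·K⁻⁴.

P ≈ 10200 W

Steady state: P = εσA T⁴.
A = 4πr² = 82.35 m²; T⁴ = (267)⁴ = 5.082×10⁹ K⁴.
P = 0.43 × 5.67×10⁻⁸ × 82.35 × 5.082×10⁹.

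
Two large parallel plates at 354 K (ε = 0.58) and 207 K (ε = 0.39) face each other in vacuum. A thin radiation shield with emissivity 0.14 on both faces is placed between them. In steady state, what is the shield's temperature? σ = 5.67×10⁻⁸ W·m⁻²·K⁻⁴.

In steady state the net flux on the hot side equals that on the cold side.
σ(T₁⁴−T_s⁴)/D₁ = σ(T_s⁴−T₂⁴)/D₂, with D₁ = 1/ε₁+1/ε_s−1 = 7.867, D₂ = 1/ε_s+1/ε₂−1 = 8.707.
Solve for T_s⁴: T_s⁴ = (D₂·T₁⁴ + D₁·T₂⁴)/(D₁+D₂) = 9.121×10⁹ K⁴.

T_s ≈ 309 K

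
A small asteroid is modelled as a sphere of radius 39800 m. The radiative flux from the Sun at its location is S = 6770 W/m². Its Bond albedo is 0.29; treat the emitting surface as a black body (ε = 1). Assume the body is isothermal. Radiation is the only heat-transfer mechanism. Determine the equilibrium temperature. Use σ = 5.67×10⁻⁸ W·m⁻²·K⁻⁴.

At equilibrium, absorbed power = emitted power.
Absorbing cross-section = πr² = 4.976×10⁹ m²; emitting surface = 4πr² = 1.991×10¹⁰ m² (ratio 4).
(1−a)S·A_cross = εσ·A_surf·T⁴  ⇒  T⁴ = (1−a)S/(4σ).
T⁴ = 0.710·6770/(4·5.67×10⁻⁸) = 2.119×10¹⁰ K⁴.
T = (2.119×10¹⁰)^(1/4).

T ≈ 382 K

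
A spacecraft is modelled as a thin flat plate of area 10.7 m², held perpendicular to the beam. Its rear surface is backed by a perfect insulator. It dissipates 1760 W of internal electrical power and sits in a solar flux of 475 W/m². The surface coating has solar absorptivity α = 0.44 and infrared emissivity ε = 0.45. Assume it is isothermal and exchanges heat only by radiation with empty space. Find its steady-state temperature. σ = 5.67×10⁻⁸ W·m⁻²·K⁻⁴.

T ≈ 348 K

At steady state, absorbed solar power + internal power = radiated power.
Absorbed: α·S·A_cross = 0.44·475·10.70 = 2236 W (cross-section A).
Total input = 2236 + 1760 = 3996 W.
Radiated: εσ·A_surf·T⁴ with A_surf = A = 10.70 m².
T⁴ = 3996/(0.45·5.67×10⁻⁸·10.70) = 1.464×10¹⁰ K⁴.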